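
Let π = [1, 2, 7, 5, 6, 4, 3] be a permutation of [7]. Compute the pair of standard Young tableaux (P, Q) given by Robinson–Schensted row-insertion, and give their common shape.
P = [1, 2, 3, 6] / [4] / [5] / [7];  Q = [1, 2, 3, 5] / [4] / [6] / [7];  common shape = (4, 1, 1, 1)

Row-insert the values π_1, π_2, … into P one at a time, bumping the leftmost entry strictly greater than the inserted value down to the next row. The recording tableau Q records, in position (i, j), the step at which that cell was added to P.
  Insert 1 (step 1): P = [1];  Q = [1]
  Insert 2 (step 2): P = [1, 2];  Q = [1, 2]
  Insert 7 (step 3): P = [1, 2, 7];  Q = [1, 2, 3]
  Insert 5 (step 4): P = [1, 2, 5] / [7];  Q = [1, 2, 3] / [4]
  Insert 6 (step 5): P = [1, 2, 5, 6] / [7];  Q = [1, 2, 3, 5] / [4]
  Insert 4 (step 6): P = [1, 2, 4, 6] / [5] / [7];  Q = [1, 2, 3, 5] / [4] / [6]
  Insert 3 (step 7): P = [1, 2, 3, 6] / [4] / [5] / [7];  Q = [1, 2, 3, 5] / [4] / [6] / [7]
Final shape: (4, 1, 1, 1).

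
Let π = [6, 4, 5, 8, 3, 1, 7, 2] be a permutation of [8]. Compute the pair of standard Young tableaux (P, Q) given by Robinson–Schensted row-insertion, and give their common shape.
P = [1, 2, 7] / [3, 5] / [4, 8] / [6];  Q = [1, 3, 4] / [2, 7] / [5, 8] / [6];  common shape = (3, 2, 2, 1)

Row-insert the values π_1, π_2, … into P one at a time, bumping the leftmost entry strictly greater than the inserted value down to the next row. The recording tableau Q records, in position (i, j), the step at which that cell was added to P.
  Insert 6 (step 1): P = [6];  Q = [1]
  Insert 4 (step 2): P = [4] / [6];  Q = [1] / [2]
  Insert 5 (step 3): P = [4, 5] / [6];  Q = [1, 3] / [2]
  Insert 8 (step 4): P = [4, 5, 8] / [6];  Q = [1, 3, 4] / [2]
  Insert 3 (step 5): P = [3, 5, 8] / [4] / [6];  Q = [1, 3, 4] / [2] / [5]
  Insert 1 (step 6): P = [1, 5, 8] / [3] / [4] / [6];  Q = [1, 3, 4] / [2] / [5] / [6]
  Insert 7 (step 7): P = [1, 5, 7] / [3, 8] / [4] / [6];  Q = [1, 3, 4] / [2, 7] / [5] / [6]
  Insert 2 (step 8): P = [1, 2, 7] / [3, 5] / [4, 8] / [6];  Q = [1, 3, 4] / [2, 7] / [5, 8] / [6]
Final shape: (3, 2, 2, 1).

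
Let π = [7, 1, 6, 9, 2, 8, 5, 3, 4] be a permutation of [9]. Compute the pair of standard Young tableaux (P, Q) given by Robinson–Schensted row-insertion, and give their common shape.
P = [1, 2, 3, 4] / [5, 8] / [6, 9] / [7];  Q = [1, 3, 4, 9] / [2, 6] / [5, 7] / [8];  common shape = (4, 2, 2, 1)

Row-insert the values π_1, π_2, … into P one at a time, bumping the leftmost entry strictly greater than the inserted value down to the next row. The recording tableau Q records, in position (i, j), the step at which that cell was added to P.
  Insert 7 (step 1): P = [7];  Q = [1]
  Insert 1 (step 2): P = [1] / [7];  Q = [1] / [2]
  Insert 6 (step 3): P = [1, 6] / [7];  Q = [1, 3] / [2]
  Insert 9 (step 4): P = [1, 6, 9] / [7];  Q = [1, 3, 4] / [2]
  Insert 2 (step 5): P = [1, 2, 9] / [6] / [7];  Q = [1, 3, 4] / [2] / [5]
  Insert 8 (step 6): P = [1, 2, 8] / [6, 9] / [7];  Q = [1, 3, 4] / [2, 6] / [5]
  Insert 5 (step 7): P = [1, 2, 5] / [6, 8] / [7, 9];  Q = [1, 3, 4] / [2, 6] / [5, 7]
  Insert 3 (step 8): P = [1, 2, 3] / [5, 8] / [6, 9] / [7];  Q = [1, 3, 4] / [2, 6] / [5, 7] / [8]
  Insert 4 (step 9): P = [1, 2, 3, 4] / [5, 8] / [6, 9] / [7];  Q = [1, 3, 4, 9] / [2, 6] / [5, 7] / [8]
Final shape: (4, 2, 2, 1).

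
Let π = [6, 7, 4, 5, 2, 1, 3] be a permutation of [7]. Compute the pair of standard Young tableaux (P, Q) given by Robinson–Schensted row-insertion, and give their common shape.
P = [1, 3] / [2, 5] / [4, 7] / [6];  Q = [1, 2] / [3, 4] / [5, 7] / [6];  common shape = (2, 2, 2, 1)

Row-insert the values π_1, π_2, … into P one at a time, bumping the leftmost entry strictly greater than the inserted value down to the next row. The recording tableau Q records, in position (i, j), the step at which that cell was added to P.
  Insert 6 (step 1): P = [6];  Q = [1]
  Insert 7 (step 2): P = [6, 7];  Q = [1, 2]
  Insert 4 (step 3): P = [4, 7] / [6];  Q = [1, 2] / [3]
  Insert 5 (step 4): P = [4, 5] / [6, 7];  Q = [1, 2] / [3, 4]
  Insert 2 (step 5): P = [2, 5] / [4, 7] / [6];  Q = [1, 2] / [3, 4] / [5]
  Insert 1 (step 6): P = [1, 5] / [2, 7] / [4] / [6];  Q = [1, 2] / [3, 4] / [5] / [6]
  Insert 3 (step 7): P = [1, 3] / [2, 5] / [4, 7] / [6];  Q = [1, 2] / [3, 4] / [5, 7] / [6]
Final shape: (2, 2, 2, 1).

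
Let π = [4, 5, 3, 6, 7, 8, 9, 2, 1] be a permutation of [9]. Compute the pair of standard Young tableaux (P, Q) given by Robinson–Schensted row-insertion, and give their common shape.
P = [1, 5, 6, 7, 8, 9] / [2] / [3] / [4];  Q = [1, 2, 4, 5, 6, 7] / [3] / [8] / [9];  common shape = (6, 1, 1, 1)

Row-insert the values π_1, π_2, … into P one at a time, bumping the leftmost entry strictly greater than the inserted value down to the next row. The recording tableau Q records, in position (i, j), the step at which that cell was added to P.
  Insert 4 (step 1): P = [4];  Q = [1]
  Insert 5 (step 2): P = [4, 5];  Q = [1, 2]
  Insert 3 (step 3): P = [3, 5] / [4];  Q = [1, 2] / [3]
  Insert 6 (step 4): P = [3, 5, 6] / [4];  Q = [1, 2, 4] / [3]
  Insert 7 (step 5): P = [3, 5, 6, 7] / [4];  Q = [1, 2, 4, 5] / [3]
  Insert 8 (step 6): P = [3, 5, 6, 7, 8] / [4];  Q = [1, 2, 4, 5, 6] / [3]
  Insert 9 (step 7): P = [3, 5, 6, 7, 8, 9] / [4];  Q = [1, 2, 4, 5, 6, 7] / [3]
  Insert 2 (step 8): P = [2, 5, 6, 7, 8, 9] / [3] / [4];  Q = [1, 2, 4, 5, 6, 7] / [3] / [8]
  Insert 1 (step 9): P = [1, 5, 6, 7, 8, 9] / [2] / [3] / [4];  Q = [1, 2, 4, 5, 6, 7] / [3] / [8] / [9]
Final shape: (6, 1, 1, 1).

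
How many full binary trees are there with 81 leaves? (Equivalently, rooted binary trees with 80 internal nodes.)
C_80 = 1136359577947336271931632877004667456667613940

These full binary trees are counted by the Catalan number C_n = (1/(n + 1)) · C(2n, n). For n = 80: C_80 = (1/81) · C(160, 80) = 92045125813734238026462263037378063990076729140/81 = 1136359577947336271931632877004667456667613940.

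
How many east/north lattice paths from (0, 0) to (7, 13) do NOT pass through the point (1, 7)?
Number of paths = 70128

Total paths from (0, 0) to (7, 13): C(20, 7) = 77520. Paths through (1, 7): (paths (0, 0) → (1, 7)) × (paths (1, 7) → (7, 13)) = C(8, 1) · C(12, 6) = 8 · 924 = 7392. Avoidance count = 77520 − 7392 = 70128.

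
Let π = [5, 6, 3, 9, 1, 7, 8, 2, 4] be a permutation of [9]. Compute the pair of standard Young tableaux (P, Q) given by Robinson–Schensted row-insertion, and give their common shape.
P = [1, 2, 4, 8] / [3, 6, 7] / [5, 9];  Q = [1, 2, 4, 7] / [3, 6, 9] / [5, 8];  common shape = (4, 3, 2)

Row-insert the values π_1, π_2, … into P one at a time, bumping the leftmost entry strictly greater than the inserted value down to the next row. The recording tableau Q records, in position (i, j), the step at which that cell was added to P.
  Insert 5 (step 1): P = [5];  Q = [1]
  Insert 6 (step 2): P = [5, 6];  Q = [1, 2]
  Insert 3 (step 3): P = [3, 6] / [5];  Q = [1, 2] / [3]
  Insert 9 (step 4): P = [3, 6, 9] / [5];  Q = [1, 2, 4] / [3]
  Insert 1 (step 5): P = [1, 6, 9] / [3] / [5];  Q = [1, 2, 4] / [3] / [5]
  Insert 7 (step 6): P = [1, 6, 7] / [3, 9] / [5];  Q = [1, 2, 4] / [3, 6] / [5]
  Insert 8 (step 7): P = [1, 6, 7, 8] / [3, 9] / [5];  Q = [1, 2, 4, 7] / [3, 6] / [5]
  Insert 2 (step 8): P = [1, 2, 7, 8] / [3, 6] / [5, 9];  Q = [1, 2, 4, 7] / [3, 6] / [5, 8]
  Insert 4 (step 9): P = [1, 2, 4, 8] / [3, 6, 7] / [5, 9];  Q = [1, 2, 4, 7] / [3, 6, 9] / [5, 8]
Final shape: (4, 3, 2).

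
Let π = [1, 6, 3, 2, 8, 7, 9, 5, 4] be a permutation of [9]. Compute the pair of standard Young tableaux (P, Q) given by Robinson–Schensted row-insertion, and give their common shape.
P = [1, 2, 4, 9] / [3, 5] / [6, 7] / [8];  Q = [1, 2, 5, 7] / [3, 6] / [4, 8] / [9];  common shape = (4, 2, 2, 1)

Row-insert the values π_1, π_2, … into P one at a time, bumping the leftmost entry strictly greater than the inserted value down to the next row. The recording tableau Q records, in position (i, j), the step at which that cell was added to P.
  Insert 1 (step 1): P = [1];  Q = [1]
  Insert 6 (step 2): P = [1, 6];  Q = [1, 2]
  Insert 3 (step 3): P = [1, 3] / [6];  Q = [1, 2] / [3]
  Insert 2 (step 4): P = [1, 2] / [3] / [6];  Q = [1, 2] / [3] / [4]
  Insert 8 (step 5): P = [1, 2, 8] / [3] / [6];  Q = [1, 2, 5] / [3] / [4]
  Insert 7 (step 6): P = [1, 2, 7] / [3, 8] / [6];  Q = [1, 2, 5] / [3, 6] / [4]
  Insert 9 (step 7): P = [1, 2, 7, 9] / [3, 8] / [6];  Q = [1, 2, 5, 7] / [3, 6] / [4]
  Insert 5 (step 8): P = [1, 2, 5, 9] / [3, 7] / [6, 8];  Q = [1, 2, 5, 7] / [3, 6] / [4, 8]
  Insert 4 (step 9): P = [1, 2, 4, 9] / [3, 5] / [6, 7] / [8];  Q = [1, 2, 5, 7] / [3, 6] / [4, 8] / [9]
Final shape: (4, 2, 2, 1).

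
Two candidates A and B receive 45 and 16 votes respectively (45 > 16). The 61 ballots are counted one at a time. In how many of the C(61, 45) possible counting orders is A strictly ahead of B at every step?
Strict-lead orderings = 96414286661805

Total orderings of the 61 votes with 45 for A: C(61, 45) = 202802465047245. By the Bertrand ballot formula (Cycle Lemma / reflection principle), the number of orderings in which A is strictly ahead of B throughout is (p − q)/(p + q) · C(p + q, p) = (45 − 16)/(45 + 16) · 202802465047245 = 96414286661805.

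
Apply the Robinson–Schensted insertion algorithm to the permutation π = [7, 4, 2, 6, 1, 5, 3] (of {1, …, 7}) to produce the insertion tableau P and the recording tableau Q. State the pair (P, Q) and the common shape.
P = [1, 3] / [2, 5] / [4, 6] / [7];  Q = [1, 4] / [2, 6] / [3, 7] / [5];  common shape = (2, 2, 2, 1)

Row-insert the values π_1, π_2, … into P one at a time, bumping the leftmost entry strictly greater than the inserted value down to the next row. The recording tableau Q records, in position (i, j), the step at which that cell was added to P.
  Insert 7 (step 1): P = [7];  Q = [1]
  Insert 4 (step 2): P = [4] / [7];  Q = [1] / [2]
  Insert 2 (step 3): P = [2] / [4] / [7];  Q = [1] / [2] / [3]
  Insert 6 (step 4): P = [2, 6] / [4] / [7];  Q = [1, 4] / [2] / [3]
  Insert 1 (step 5): P = [1, 6] / [2] / [4] / [7];  Q = [1, 4] / [2] / [3] / [5]
  Insert 5 (step 6): P = [1, 5] / [2, 6] / [4] / [7];  Q = [1, 4] / [2, 6] / [3] / [5]
  Insert 3 (step 7): P = [1, 3] / [2, 5] / [4, 6] / [7];  Q = [1, 4] / [2, 6] / [3, 7] / [5]
Final shape: (2, 2, 2, 1).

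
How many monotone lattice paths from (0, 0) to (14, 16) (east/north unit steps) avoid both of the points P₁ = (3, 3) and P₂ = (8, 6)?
Number of paths = 80420731

Inclusion–exclusion. Total paths: C(30, 14) = 145422675. Through P₁: C(6, 3)·C(24, 11) = 49922880. Through P₂: C(14, 8)·C(16, 6) = 24048024. Since P₁ is strictly southwest of P₂, a monotone path through both must visit P₁ then P₂; paths through both = C(6, 3)·C(8, 5)·C(16, 6) = 8968960. Avoid both = 145422675 − 49922880 − 24048024 + 8968960 = 80420731.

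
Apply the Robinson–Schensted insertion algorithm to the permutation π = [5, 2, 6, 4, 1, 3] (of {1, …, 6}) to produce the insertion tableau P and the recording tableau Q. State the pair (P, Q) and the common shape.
P = [1, 3] / [2, 4] / [5, 6];  Q = [1, 3] / [2, 4] / [5, 6];  common shape = (2, 2, 2)

Row-insert the values π_1, π_2, … into P one at a time, bumping the leftmost entry strictly greater than the inserted value down to the next row. The recording tableau Q records, in position (i, j), the step at which that cell was added to P.
  Insert 5 (step 1): P = [5];  Q = [1]
  Insert 2 (step 2): P = [2] / [5];  Q = [1] / [2]
  Insert 6 (step 3): P = [2, 6] / [5];  Q = [1, 3] / [2]
  Insert 4 (step 4): P = [2, 4] / [5, 6];  Q = [1, 3] / [2, 4]
  Insert 1 (step 5): P = [1, 4] / [2, 6] / [5];  Q = [1, 3] / [2, 4] / [5]
  Insert 3 (step 6): P = [1, 3] / [2, 4] / [5, 6];  Q = [1, 3] / [2, 4] / [5, 6]
Final shape: (2, 2, 2).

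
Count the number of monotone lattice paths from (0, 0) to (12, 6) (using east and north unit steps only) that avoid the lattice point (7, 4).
Number of paths = 11634

Total paths from (0, 0) to (12, 6): C(18, 12) = 18564. Paths through (7, 4): (paths (0, 0) → (7, 4)) × (paths (7, 4) → (12, 6)) = C(11, 7) · C(7, 5) = 330 · 21 = 6930. Avoidance count = 18564 − 6930 = 11634.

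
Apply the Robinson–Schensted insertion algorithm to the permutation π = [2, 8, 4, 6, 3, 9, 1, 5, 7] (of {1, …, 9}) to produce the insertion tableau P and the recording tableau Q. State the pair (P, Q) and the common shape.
P = [1, 3, 5, 7] / [2, 6, 9] / [4] / [8];  Q = [1, 2, 4, 6] / [3, 8, 9] / [5] / [7];  common shape = (4, 3, 1, 1)

Row-insert the values π_1, π_2, … into P one at a time, bumping the leftmost entry strictly greater than the inserted value down to the next row. The recording tableau Q records, in position (i, j), the step at which that cell was added to P.
  Insert 2 (step 1): P = [2];  Q = [1]
  Insert 8 (step 2): P = [2, 8];  Q = [1, 2]
  Insert 4 (step 3): P = [2, 4] / [8];  Q = [1, 2] / [3]
  Insert 6 (step 4): P = [2, 4, 6] / [8];  Q = [1, 2, 4] / [3]
  Insert 3 (step 5): P = [2, 3, 6] / [4] / [8];  Q = [1, 2, 4] / [3] / [5]
  Insert 9 (step 6): P = [2, 3, 6, 9] / [4] / [8];  Q = [1, 2, 4, 6] / [3] / [5]
  Insert 1 (step 7): P = [1, 3, 6, 9] / [2] / [4] / [8];  Q = [1, 2, 4, 6] / [3] / [5] / [7]
  Insert 5 (step 8): P = [1, 3, 5, 9] / [2, 6] / [4] / [8];  Q = [1, 2, 4, 6] / [3, 8] / [5] / [7]
  Insert 7 (step 9): P = [1, 3, 5, 7] / [2, 6, 9] / [4] / [8];  Q = [1, 2, 4, 6] / [3, 8, 9] / [5] / [7]
Final shape: (4, 3, 1, 1).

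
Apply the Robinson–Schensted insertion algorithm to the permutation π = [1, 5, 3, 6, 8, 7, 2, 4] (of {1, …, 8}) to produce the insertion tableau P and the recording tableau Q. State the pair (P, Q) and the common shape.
P = [1, 2, 4, 7] / [3, 6] / [5, 8];  Q = [1, 2, 4, 5] / [3, 6] / [7, 8];  common shape = (4, 2, 2)

Row-insert the values π_1, π_2, … into P one at a time, bumping the leftmost entry strictly greater than the inserted value down to the next row. The recording tableau Q records, in position (i, j), the step at which that cell was added to P.
  Insert 1 (step 1): P = [1];  Q = [1]
  Insert 5 (step 2): P = [1, 5];  Q = [1, 2]
  Insert 3 (step 3): P = [1, 3] / [5];  Q = [1, 2] / [3]
  Insert 6 (step 4): P = [1, 3, 6] / [5];  Q = [1, 2, 4] / [3]
  Insert 8 (step 5): P = [1, 3, 6, 8] / [5];  Q = [1, 2, 4, 5] / [3]
  Insert 7 (step 6): P = [1, 3, 6, 7] / [5, 8];  Q = [1, 2, 4, 5] / [3, 6]
  Insert 2 (step 7): P = [1, 2, 6, 7] / [3, 8] / [5];  Q = [1, 2, 4, 5] / [3, 6] / [7]
  Insert 4 (step 8): P = [1, 2, 4, 7] / [3, 6] / [5, 8];  Q = [1, 2, 4, 5] / [3, 6] / [7, 8]
Final shape: (4, 2, 2).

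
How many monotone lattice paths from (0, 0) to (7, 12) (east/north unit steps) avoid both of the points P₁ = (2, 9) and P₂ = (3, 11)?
Number of paths = 46313

Inclusion–exclusion. Total paths: C(19, 7) = 50388. Through P₁: C(11, 2)·C(8, 5) = 3080. Through P₂: C(14, 3)·C(5, 4) = 1820. Since P₁ is strictly southwest of P₂, a monotone path through both must visit P₁ then P₂; paths through both = C(11, 2)·C(3, 1)·C(5, 4) = 825. Avoid both = 50388 − 3080 − 1820 + 825 = 46313.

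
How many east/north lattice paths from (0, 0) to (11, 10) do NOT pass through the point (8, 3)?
Number of paths = 332916

Total paths from (0, 0) to (11, 10): C(21, 11) = 352716. Paths through (8, 3): (paths (0, 0) → (8, 3)) × (paths (8, 3) → (11, 10)) = C(11, 8) · C(10, 3) = 165 · 120 = 19800. Avoidance count = 352716 − 19800 = 332916.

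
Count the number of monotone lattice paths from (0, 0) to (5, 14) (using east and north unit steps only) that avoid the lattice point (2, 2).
Number of paths = 8898

Total paths from (0, 0) to (5, 14): C(19, 5) = 11628. Paths through (2, 2): (paths (0, 0) → (2, 2)) × (paths (2, 2) → (5, 14)) = C(4, 2) · C(15, 3) = 6 · 455 = 2730. Avoidance count = 11628 − 2730 = 8898.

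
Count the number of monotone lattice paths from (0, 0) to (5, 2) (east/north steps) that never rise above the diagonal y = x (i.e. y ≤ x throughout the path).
Number of paths = 14

By the reflection principle (André's argument), the number of monotone paths to (5, 2) with n ≤ m that never go above y = x is C(7, 5) − C(7, 6) = 21 − 7 = 14.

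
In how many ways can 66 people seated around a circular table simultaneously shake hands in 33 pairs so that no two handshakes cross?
C_33 = 212336130412243110

These noncrossing handshakes are counted by the Catalan number C_n = (1/(n + 1)) · C(2n, n). For n = 33: C_33 = (1/34) · C(66, 33) = 7219428434016265740/34 = 212336130412243110.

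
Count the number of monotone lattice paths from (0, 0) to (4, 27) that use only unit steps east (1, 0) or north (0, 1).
Number of paths = 31465

A monotone lattice path from (0, 0) to (4, 27) consists of 4 east steps and 27 north steps in some order, so it is determined by which 4 of the 31 steps are east. The count is C(31, 4) = 31465.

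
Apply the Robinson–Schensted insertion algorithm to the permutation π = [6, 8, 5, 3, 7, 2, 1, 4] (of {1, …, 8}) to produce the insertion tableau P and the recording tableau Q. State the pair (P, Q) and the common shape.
P = [1, 4] / [2, 7] / [3, 8] / [5] / [6];  Q = [1, 2] / [3, 5] / [4, 8] / [6] / [7];  common shape = (2, 2, 2, 1, 1)

Row-insert the values π_1, π_2, … into P one at a time, bumping the leftmost entry strictly greater than the inserted value down to the next row. The recording tableau Q records, in position (i, j), the step at which that cell was added to P.
  Insert 6 (step 1): P = [6];  Q = [1]
  Insert 8 (step 2): P = [6, 8];  Q = [1, 2]
  Insert 5 (step 3): P = [5, 8] / [6];  Q = [1, 2] / [3]
  Insert 3 (step 4): P = [3, 8] / [5] / [6];  Q = [1, 2] / [3] / [4]
  Insert 7 (step 5): P = [3, 7] / [5, 8] / [6];  Q = [1, 2] / [3, 5] / [4]
  Insert 2 (step 6): P = [2, 7] / [3, 8] / [5] / [6];  Q = [1, 2] / [3, 5] / [4] / [6]
  Insert 1 (step 7): P = [1, 7] / [2, 8] / [3] / [5] / [6];  Q = [1, 2] / [3, 5] / [4] / [6] / [7]
  Insert 4 (step 8): P = [1, 4] / [2, 7] / [3, 8] / [5] / [6];  Q = [1, 2] / [3, 5] / [4, 8] / [6] / [7]
Final shape: (2, 2, 2, 1, 1).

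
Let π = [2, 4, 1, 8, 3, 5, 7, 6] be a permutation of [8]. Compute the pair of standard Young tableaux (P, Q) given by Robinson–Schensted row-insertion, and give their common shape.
P = [1, 3, 5, 6] / [2, 4, 7] / [8];  Q = [1, 2, 4, 7] / [3, 5, 6] / [8];  common shape = (4, 3, 1)

Row-insert the values π_1, π_2, … into P one at a time, bumping the leftmost entry strictly greater than the inserted value down to the next row. The recording tableau Q records, in position (i, j), the step at which that cell was added to P.
  Insert 2 (step 1): P = [2];  Q = [1]
  Insert 4 (step 2): P = [2, 4];  Q = [1, 2]
  Insert 1 (step 3): P = [1, 4] / [2];  Q = [1, 2] / [3]
  Insert 8 (step 4): P = [1, 4, 8] / [2];  Q = [1, 2, 4] / [3]
  Insert 3 (step 5): P = [1, 3, 8] / [2, 4];  Q = [1, 2, 4] / [3, 5]
  Insert 5 (step 6): P = [1, 3, 5] / [2, 4, 8];  Q = [1, 2, 4] / [3, 5, 6]
  Insert 7 (step 7): P = [1, 3, 5, 7] / [2, 4, 8];  Q = [1, 2, 4, 7] / [3, 5, 6]
  Insert 6 (step 8): P = [1, 3, 5, 6] / [2, 4, 7] / [8];  Q = [1, 2, 4, 7] / [3, 5, 6] / [8]
Final shape: (4, 3, 1).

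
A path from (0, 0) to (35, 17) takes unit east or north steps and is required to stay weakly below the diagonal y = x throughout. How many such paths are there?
Number of paths = 11582393855305

By the reflection principle (André's argument), the number of monotone paths to (35, 17) with n ≤ m that never go above y = x is C(52, 35) − C(52, 36) = 21945588357420 − 10363194502115 = 11582393855305.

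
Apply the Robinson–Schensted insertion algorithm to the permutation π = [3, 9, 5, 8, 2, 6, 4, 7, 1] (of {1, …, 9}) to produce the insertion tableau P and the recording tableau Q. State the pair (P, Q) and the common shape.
P = [1, 4, 6, 7] / [2, 5] / [3] / [8] / [9];  Q = [1, 2, 4, 8] / [3, 6] / [5] / [7] / [9];  common shape = (4, 2, 1, 1, 1)

Row-insert the values π_1, π_2, … into P one at a time, bumping the leftmost entry strictly greater than the inserted value down to the next row. The recording tableau Q records, in position (i, j), the step at which that cell was added to P.
  Insert 3 (step 1): P = [3];  Q = [1]
  Insert 9 (step 2): P = [3, 9];  Q = [1, 2]
  Insert 5 (step 3): P = [3, 5] / [9];  Q = [1, 2] / [3]
  Insert 8 (step 4): P = [3, 5, 8] / [9];  Q = [1, 2, 4] / [3]
  Insert 2 (step 5): P = [2, 5, 8] / [3] / [9];  Q = [1, 2, 4] / [3] / [5]
  Insert 6 (step 6): P = [2, 5, 6] / [3, 8] / [9];  Q = [1, 2, 4] / [3, 6] / [5]
  Insert 4 (step 7): P = [2, 4, 6] / [3, 5] / [8] / [9];  Q = [1, 2, 4] / [3, 6] / [5] / [7]
  Insert 7 (step 8): P = [2, 4, 6, 7] / [3, 5] / [8] / [9];  Q = [1, 2, 4, 8] / [3, 6] / [5] / [7]
  Insert 1 (step 9): P = [1, 4, 6, 7] / [2, 5] / [3] / [8] / [9];  Q = [1, 2, 4, 8] / [3, 6] / [5] / [7] / [9]
Final shape: (4, 2, 1, 1, 1).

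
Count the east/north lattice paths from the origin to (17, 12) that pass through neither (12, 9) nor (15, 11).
Number of paths = 21075275

Inclusion–exclusion. Total paths: C(29, 17) = 51895935. Through P₁: C(21, 12)·C(8, 5) = 16460080. Through P₂: C(26, 15)·C(3, 2) = 23178480. Since P₁ is strictly southwest of P₂, a monotone path through both must visit P₁ then P₂; paths through both = C(21, 12)·C(5, 3)·C(3, 2) = 8817900. Avoid both = 51895935 − 16460080 − 23178480 + 8817900 = 21075275.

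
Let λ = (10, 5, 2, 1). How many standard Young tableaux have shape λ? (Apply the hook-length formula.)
# SYT of shape (10, 5, 2, 1) = 1175040

Hook-length formula: f^λ = n! / Π hook(c), product over all cells c of the Young diagram. For λ = (10, 5, 2, 1), n = 18 boxes. Hook lengths by row (left-to-right, top-to-bottom): [13, 11, 9, 8, 7, 5, 4, 3, 2, 1]; [7, 5, 3, 2, 1]; [3, 1]; [1]. Product of hooks = 5448643200. So f^λ = 18! / 5448643200 = 6402373705728000 / 5448643200 = 1175040.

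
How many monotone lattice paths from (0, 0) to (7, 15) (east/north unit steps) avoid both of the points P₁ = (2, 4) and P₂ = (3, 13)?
Number of paths = 98874

Inclusion–exclusion. Total paths: C(22, 7) = 170544. Through P₁: C(6, 2)·C(16, 5) = 65520. Through P₂: C(16, 3)·C(6, 4) = 8400. Since P₁ is strictly southwest of P₂, a monotone path through both must visit P₁ then P₂; paths through both = C(6, 2)·C(10, 1)·C(6, 4) = 2250. Avoid both = 170544 − 65520 − 8400 + 2250 = 98874.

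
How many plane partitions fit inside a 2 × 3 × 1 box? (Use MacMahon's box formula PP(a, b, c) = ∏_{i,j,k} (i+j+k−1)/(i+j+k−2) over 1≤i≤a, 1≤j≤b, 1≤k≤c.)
PP(2, 3, 1) = 10

Evaluate the triple product over i = 1..2, j = 1..3, k = 1..1. The factors are (2/1) · (3/2) · (4/3) · (3/2) · (4/3) · (5/4). The numerators and denominators telescope so the product is an integer; carrying out the multiplication exactly gives PP(2, 3, 1) = 10.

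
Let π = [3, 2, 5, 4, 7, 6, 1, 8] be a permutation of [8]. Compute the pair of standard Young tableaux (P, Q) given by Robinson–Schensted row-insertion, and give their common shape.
P = [1, 4, 6, 8] / [2, 5, 7] / [3];  Q = [1, 3, 5, 8] / [2, 4, 6] / [7];  common shape = (4, 3, 1)

Row-insert the values π_1, π_2, … into P one at a time, bumping the leftmost entry strictly greater than the inserted value down to the next row. The recording tableau Q records, in position (i, j), the step at which that cell was added to P.
  Insert 3 (step 1): P = [3];  Q = [1]
  Insert 2 (step 2): P = [2] / [3];  Q = [1] / [2]
  Insert 5 (step 3): P = [2, 5] / [3];  Q = [1, 3] / [2]
  Insert 4 (step 4): P = [2, 4] / [3, 5];  Q = [1, 3] / [2, 4]
  Insert 7 (step 5): P = [2, 4, 7] / [3, 5];  Q = [1, 3, 5] / [2, 4]
  Insert 6 (step 6): P = [2, 4, 6] / [3, 5, 7];  Q = [1, 3, 5] / [2, 4, 6]
  Insert 1 (step 7): P = [1, 4, 6] / [2, 5, 7] / [3];  Q = [1, 3, 5] / [2, 4, 6] / [7]
  Insert 8 (step 8): P = [1, 4, 6, 8] / [2, 5, 7] / [3];  Q = [1, 3, 5, 8] / [2, 4, 6] / [7]
Final shape: (4, 3, 1).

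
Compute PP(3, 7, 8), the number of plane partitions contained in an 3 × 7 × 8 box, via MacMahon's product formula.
PP(3, 7, 8) = 4971151900

Evaluate the triple product over i = 1..3, j = 1..7, k = 1..8. The factors are (2/1) · (3/2) · (4/3) · (5/4) · (6/5) · (7/6) · (8/7) · (9/8) · … (168 factors total). The numerators and denominators telescope so the product is an integer; carrying out the multiplication exactly gives PP(3, 7, 8) = 4971151900.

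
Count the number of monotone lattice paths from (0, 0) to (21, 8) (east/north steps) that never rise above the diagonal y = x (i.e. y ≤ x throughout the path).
Number of paths = 2731365

By the reflection principle (André's argument), the number of monotone paths to (21, 8) with n ≤ m that never go above y = x is C(29, 21) − C(29, 22) = 4292145 − 1560780 = 2731365.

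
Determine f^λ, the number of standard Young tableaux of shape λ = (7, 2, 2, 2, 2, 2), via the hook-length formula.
# SYT of shape (7, 2, 2, 2, 2, 2) = 259896

Hook-length formula: f^λ = n! / Π hook(c), product over all cells c of the Young diagram. For λ = (7, 2, 2, 2, 2, 2), n = 17 boxes. Hook lengths by row (left-to-right, top-to-bottom): [12, 11, 5, 4, 3, 2, 1]; [6, 5]; [5, 4]; [4, 3]; [3, 2]; [2, 1]. Product of hooks = 1368576000. So f^λ = 17! / 1368576000 = 355687428096000 / 1368576000 = 259896.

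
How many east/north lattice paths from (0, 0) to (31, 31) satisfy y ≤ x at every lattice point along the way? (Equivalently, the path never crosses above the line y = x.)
Number of paths = 14544636039226909

By the reflection principle (André's argument), the number of monotone paths to (31, 31) with n ≤ m that never go above y = x is C(62, 31) − C(62, 32) = 465428353255261088 − 450883717216034179 = 14544636039226909.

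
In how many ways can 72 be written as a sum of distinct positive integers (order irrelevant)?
q(72) = 36352

A partition into distinct parts is a strictly decreasing sequence summing to n. The recurrence d(n, m) = d(n, m−1) + d(n−m, m−1) (use part m at most once) with q(n) = d(n, n) gives q(72) = 36352. (Euler's theorem: # distinct-part partitions = # odd-part partitions.)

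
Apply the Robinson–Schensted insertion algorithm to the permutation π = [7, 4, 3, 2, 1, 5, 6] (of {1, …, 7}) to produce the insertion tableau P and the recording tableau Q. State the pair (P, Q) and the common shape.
P = [1, 5, 6] / [2] / [3] / [4] / [7];  Q = [1, 6, 7] / [2] / [3] / [4] / [5];  common shape = (3, 1, 1, 1, 1)

Row-insert the values π_1, π_2, … into P one at a time, bumping the leftmost entry strictly greater than the inserted value down to the next row. The recording tableau Q records, in position (i, j), the step at which that cell was added to P.
  Insert 7 (step 1): P = [7];  Q = [1]
  Insert 4 (step 2): P = [4] / [7];  Q = [1] / [2]
  Insert 3 (step 3): P = [3] / [4] / [7];  Q = [1] / [2] / [3]
  Insert 2 (step 4): P = [2] / [3] / [4] / [7];  Q = [1] / [2] / [3] / [4]
  Insert 1 (step 5): P = [1] / [2] / [3] / [4] / [7];  Q = [1] / [2] / [3] / [4] / [5]
  Insert 5 (step 6): P = [1, 5] / [2] / [3] / [4] / [7];  Q = [1, 6] / [2] / [3] / [4] / [5]
  Insert 6 (step 7): P = [1, 5, 6] / [2] / [3] / [4] / [7];  Q = [1, 6, 7] / [2] / [3] / [4] / [5]
Final shape: (3, 1, 1, 1, 1).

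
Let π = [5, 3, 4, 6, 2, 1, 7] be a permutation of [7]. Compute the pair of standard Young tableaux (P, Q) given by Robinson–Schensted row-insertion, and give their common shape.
P = [1, 4, 6, 7] / [2] / [3] / [5];  Q = [1, 3, 4, 7] / [2] / [5] / [6];  common shape = (4, 1, 1, 1)

Row-insert the values π_1, π_2, … into P one at a time, bumping the leftmost entry strictly greater than the inserted value down to the next row. The recording tableau Q records, in position (i, j), the step at which that cell was added to P.
  Insert 5 (step 1): P = [5];  Q = [1]
  Insert 3 (step 2): P = [3] / [5];  Q = [1] / [2]
  Insert 4 (step 3): P = [3, 4] / [5];  Q = [1, 3] / [2]
  Insert 6 (step 4): P = [3, 4, 6] / [5];  Q = [1, 3, 4] / [2]
  Insert 2 (step 5): P = [2, 4, 6] / [3] / [5];  Q = [1, 3, 4] / [2] / [5]
  Insert 1 (step 6): P = [1, 4, 6] / [2] / [3] / [5];  Q = [1, 3, 4] / [2] / [5] / [6]
  Insert 7 (step 7): P = [1, 4, 6, 7] / [2] / [3] / [5];  Q = [1, 3, 4, 7] / [2] / [5] / [6]
Final shape: (4, 1, 1, 1).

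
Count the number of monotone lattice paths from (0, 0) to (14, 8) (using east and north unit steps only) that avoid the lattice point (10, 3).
Number of paths = 283734

Total paths from (0, 0) to (14, 8): C(22, 14) = 319770. Paths through (10, 3): (paths (0, 0) → (10, 3)) × (paths (10, 3) → (14, 8)) = C(13, 10) · C(9, 4) = 286 · 126 = 36036. Avoidance count = 319770 − 36036 = 283734.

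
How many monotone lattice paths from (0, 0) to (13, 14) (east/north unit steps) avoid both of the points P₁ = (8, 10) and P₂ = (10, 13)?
Number of paths = 11718848

Inclusion–exclusion. Total paths: C(27, 13) = 20058300. Through P₁: C(18, 8)·C(9, 5) = 5513508. Through P₂: C(23, 10)·C(4, 3) = 4576264. Since P₁ is strictly southwest of P₂, a monotone path through both must visit P₁ then P₂; paths through both = C(18, 8)·C(5, 2)·C(4, 3) = 1750320. Avoid both = 20058300 − 5513508 − 4576264 + 1750320 = 11718848.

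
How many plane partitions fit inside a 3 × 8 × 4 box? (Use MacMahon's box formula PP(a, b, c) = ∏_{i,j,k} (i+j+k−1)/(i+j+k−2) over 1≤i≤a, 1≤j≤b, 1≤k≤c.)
PP(3, 8, 4) = 4723719

Evaluate the triple product over i = 1..3, j = 1..8, k = 1..4. The factors are (2/1) · (3/2) · (4/3) · (5/4) · (3/2) · (4/3) · (5/4) · (6/5) · … (96 factors total). The numerators and denominators telescope so the product is an integer; carrying out the multiplication exactly gives PP(3, 8, 4) = 4723719.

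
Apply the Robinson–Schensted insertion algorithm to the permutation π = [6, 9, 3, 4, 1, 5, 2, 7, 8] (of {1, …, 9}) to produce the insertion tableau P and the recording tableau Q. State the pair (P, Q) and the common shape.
P = [1, 2, 5, 7, 8] / [3, 4] / [6, 9];  Q = [1, 2, 6, 8, 9] / [3, 4] / [5, 7];  common shape = (5, 2, 2)

Row-insert the values π_1, π_2, … into P one at a time, bumping the leftmost entry strictly greater than the inserted value down to the next row. The recording tableau Q records, in position (i, j), the step at which that cell was added to P.
  Insert 6 (step 1): P = [6];  Q = [1]
  Insert 9 (step 2): P = [6, 9];  Q = [1, 2]
  Insert 3 (step 3): P = [3, 9] / [6];  Q = [1, 2] / [3]
  Insert 4 (step 4): P = [3, 4] / [6, 9];  Q = [1, 2] / [3, 4]
  Insert 1 (step 5): P = [1, 4] / [3, 9] / [6];  Q = [1, 2] / [3, 4] / [5]
  Insert 5 (step 6): P = [1, 4, 5] / [3, 9] / [6];  Q = [1, 2, 6] / [3, 4] / [5]
  Insert 2 (step 7): P = [1, 2, 5] / [3, 4] / [6, 9];  Q = [1, 2, 6] / [3, 4] / [5, 7]
  Insert 7 (step 8): P = [1, 2, 5, 7] / [3, 4] / [6, 9];  Q = [1, 2, 6, 8] / [3, 4] / [5, 7]
  Insert 8 (step 9): P = [1, 2, 5, 7, 8] / [3, 4] / [6, 9];  Q = [1, 2, 6, 8, 9] / [3, 4] / [5, 7]
Final shape: (5, 2, 2).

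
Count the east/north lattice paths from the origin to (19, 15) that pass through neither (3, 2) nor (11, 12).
Number of paths = 1026436200

Inclusion–exclusion. Total paths: C(34, 19) = 1855967520. Through P₁: C(5, 3)·C(29, 16) = 678639150. Through P₂: C(23, 11)·C(11, 8) = 223092870. Since P₁ is strictly southwest of P₂, a monotone path through both must visit P₁ then P₂; paths through both = C(5, 3)·C(18, 8)·C(11, 8) = 72200700. Avoid both = 1855967520 − 678639150 − 223092870 + 72200700 = 1026436200.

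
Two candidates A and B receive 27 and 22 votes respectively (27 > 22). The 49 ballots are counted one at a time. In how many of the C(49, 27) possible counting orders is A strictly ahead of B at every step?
Strict-lead orderings = 5071418015120

Total orderings of the 49 votes with 27 for A: C(49, 27) = 49699896548176. By the Bertrand ballot formula (Cycle Lemma / reflection principle), the number of orderings in which A is strictly ahead of B throughout is (p − q)/(p + q) · C(p + q, p) = (27 − 22)/(27 + 22) · 49699896548176 = 5071418015120.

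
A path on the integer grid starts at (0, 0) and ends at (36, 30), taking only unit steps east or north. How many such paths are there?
Number of paths = 5516694892996182896

A monotone lattice path from (0, 0) to (36, 30) consists of 36 east steps and 30 north steps in some order, so it is determined by which 36 of the 66 steps are east. The count is C(66, 36) = 5516694892996182896.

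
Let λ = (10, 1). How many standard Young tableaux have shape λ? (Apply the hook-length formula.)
# SYT of shape (10, 1) = 10

Hook-length formula: f^λ = n! / Π hook(c), product over all cells c of the Young diagram. For λ = (10, 1), n = 11 boxes. Hook lengths by row (left-to-right, top-to-bottom): [11, 9, 8, 7, 6, 5, 4, 3, 2, 1]; [1]. Product of hooks = 3991680. So f^λ = 11! / 3991680 = 39916800 / 3991680 = 10.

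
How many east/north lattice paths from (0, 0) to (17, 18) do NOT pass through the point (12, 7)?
Number of paths = 4317472866

Total paths from (0, 0) to (17, 18): C(35, 17) = 4537567650. Paths through (12, 7): (paths (0, 0) → (12, 7)) × (paths (12, 7) → (17, 18)) = C(19, 12) · C(16, 5) = 50388 · 4368 = 220094784. Avoidance count = 4537567650 − 220094784 = 4317472866.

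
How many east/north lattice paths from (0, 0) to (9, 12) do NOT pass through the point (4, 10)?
Number of paths = 272909

Total paths from (0, 0) to (9, 12): C(21, 9) = 293930. Paths through (4, 10): (paths (0, 0) → (4, 10)) × (paths (4, 10) → (9, 12)) = C(14, 4) · C(7, 5) = 1001 · 21 = 21021. Avoidance count = 293930 − 21021 = 272909.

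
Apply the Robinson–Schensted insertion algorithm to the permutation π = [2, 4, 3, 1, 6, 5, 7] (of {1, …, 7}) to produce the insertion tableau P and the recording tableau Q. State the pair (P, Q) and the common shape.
P = [1, 3, 5, 7] / [2, 6] / [4];  Q = [1, 2, 5, 7] / [3, 6] / [4];  common shape = (4, 2, 1)

Row-insert the values π_1, π_2, … into P one at a time, bumping the leftmost entry strictly greater than the inserted value down to the next row. The recording tableau Q records, in position (i, j), the step at which that cell was added to P.
  Insert 2 (step 1): P = [2];  Q = [1]
  Insert 4 (step 2): P = [2, 4];  Q = [1, 2]
  Insert 3 (step 3): P = [2, 3] / [4];  Q = [1, 2] / [3]
  Insert 1 (step 4): P = [1, 3] / [2] / [4];  Q = [1, 2] / [3] / [4]
  Insert 6 (step 5): P = [1, 3, 6] / [2] / [4];  Q = [1, 2, 5] / [3] / [4]
  Insert 5 (step 6): P = [1, 3, 5] / [2, 6] / [4];  Q = [1, 2, 5] / [3, 6] / [4]
  Insert 7 (step 7): P = [1, 3, 5, 7] / [2, 6] / [4];  Q = [1, 2, 5, 7] / [3, 6] / [4]
Final shape: (4, 2, 1).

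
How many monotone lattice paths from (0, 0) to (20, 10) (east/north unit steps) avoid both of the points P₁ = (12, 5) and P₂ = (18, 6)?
Number of paths = 20711859

Inclusion–exclusion. Total paths: C(30, 20) = 30045015. Through P₁: C(17, 12)·C(13, 8) = 7963956. Through P₂: C(24, 18)·C(6, 2) = 2018940. Since P₁ is strictly southwest of P₂, a monotone path through both must visit P₁ then P₂; paths through both = C(17, 12)·C(7, 6)·C(6, 2) = 649740. Avoid both = 30045015 − 7963956 − 2018940 + 649740 = 20711859.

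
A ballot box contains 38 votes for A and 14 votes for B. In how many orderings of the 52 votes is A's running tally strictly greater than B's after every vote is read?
Strict-lead orderings = 816446005200

Total orderings of the 52 votes with 38 for A: C(52, 38) = 1768966344600. By the Bertrand ballot formula (Cycle Lemma / reflection principle), the number of orderings in which A is strictly ahead of B throughout is (p − q)/(p + q) · C(p + q, p) = (38 − 14)/(38 + 14) · 1768966344600 = 816446005200.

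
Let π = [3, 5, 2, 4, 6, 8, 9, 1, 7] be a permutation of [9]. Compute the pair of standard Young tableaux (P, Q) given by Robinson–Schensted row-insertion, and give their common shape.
P = [1, 4, 6, 7, 9] / [2, 5, 8] / [3];  Q = [1, 2, 5, 6, 7] / [3, 4, 9] / [8];  common shape = (5, 3, 1)

Row-insert the values π_1, π_2, … into P one at a time, bumping the leftmost entry strictly greater than the inserted value down to the next row. The recording tableau Q records, in position (i, j), the step at which that cell was added to P.
  Insert 3 (step 1): P = [3];  Q = [1]
  Insert 5 (step 2): P = [3, 5];  Q = [1, 2]
  Insert 2 (step 3): P = [2, 5] / [3];  Q = [1, 2] / [3]
  Insert 4 (step 4): P = [2, 4] / [3, 5];  Q = [1, 2] / [3, 4]
  Insert 6 (step 5): P = [2, 4, 6] / [3, 5];  Q = [1, 2, 5] / [3, 4]
  Insert 8 (step 6): P = [2, 4, 6, 8] / [3, 5];  Q = [1, 2, 5, 6] / [3, 4]
  Insert 9 (step 7): P = [2, 4, 6, 8, 9] / [3, 5];  Q = [1, 2, 5, 6, 7] / [3, 4]
  Insert 1 (step 8): P = [1, 4, 6, 8, 9] / [2, 5] / [3];  Q = [1, 2, 5, 6, 7] / [3, 4] / [8]
  Insert 7 (step 9): P = [1, 4, 6, 7, 9] / [2, 5, 8] / [3];  Q = [1, 2, 5, 6, 7] / [3, 4, 9] / [8]
Final shape: (5, 3, 1).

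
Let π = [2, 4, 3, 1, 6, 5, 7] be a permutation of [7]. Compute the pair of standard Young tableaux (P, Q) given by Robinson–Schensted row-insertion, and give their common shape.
P = [1, 3, 5, 7] / [2, 6] / [4];  Q = [1, 2, 5, 7] / [3, 6] / [4];  common shape = (4, 2, 1)

Row-insert the values π_1, π_2, … into P one at a time, bumping the leftmost entry strictly greater than the inserted value down to the next row. The recording tableau Q records, in position (i, j), the step at which that cell was added to P.
  Insert 2 (step 1): P = [2];  Q = [1]
  Insert 4 (step 2): P = [2, 4];  Q = [1, 2]
  Insert 3 (step 3): P = [2, 3] / [4];  Q = [1, 2] / [3]
  Insert 1 (step 4): P = [1, 3] / [2] / [4];  Q = [1, 2] / [3] / [4]
  Insert 6 (step 5): P = [1, 3, 6] / [2] / [4];  Q = [1, 2, 5] / [3] / [4]
  Insert 5 (step 6): P = [1, 3, 5] / [2, 6] / [4];  Q = [1, 2, 5] / [3, 6] / [4]
  Insert 7 (step 7): P = [1, 3, 5, 7] / [2, 6] / [4];  Q = [1, 2, 5, 7] / [3, 6] / [4]
Final shape: (4, 2, 1).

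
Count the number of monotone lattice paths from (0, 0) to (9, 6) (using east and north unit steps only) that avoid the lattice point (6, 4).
Number of paths = 2905

Total paths from (0, 0) to (9, 6): C(15, 9) = 5005. Paths through (6, 4): (paths (0, 0) → (6, 4)) × (paths (6, 4) → (9, 6)) = C(10, 6) · C(5, 3) = 210 · 10 = 2100. Avoidance count = 5005 − 2100 = 2905.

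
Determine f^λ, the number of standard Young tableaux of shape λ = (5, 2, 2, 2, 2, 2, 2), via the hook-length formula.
# SYT of shape (5, 2, 2, 2, 2, 2, 2) = 148512

Hook-length formula: f^λ = n! / Π hook(c), product over all cells c of the Young diagram. For λ = (5, 2, 2, 2, 2, 2, 2), n = 17 boxes. Hook lengths by row (left-to-right, top-to-bottom): [11, 10, 3, 2, 1]; [7, 6]; [6, 5]; [5, 4]; [4, 3]; [3, 2]; [2, 1]. Product of hooks = 2395008000. So f^λ = 17! / 2395008000 = 355687428096000 / 2395008000 = 148512.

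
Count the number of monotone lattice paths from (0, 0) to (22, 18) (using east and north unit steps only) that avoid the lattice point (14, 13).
Number of paths = 87565229700

Total paths from (0, 0) to (22, 18): C(40, 22) = 113380261800. Paths through (14, 13): (paths (0, 0) → (14, 13)) × (paths (14, 13) → (22, 18)) = C(27, 14) · C(13, 8) = 20058300 · 1287 = 25815032100. Avoidance count = 113380261800 − 25815032100 = 87565229700.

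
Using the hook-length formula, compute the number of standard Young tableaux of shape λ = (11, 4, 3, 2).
# SYT of shape (11, 4, 3, 2) = 12403200

Hook-length formula: f^λ = n! / Π hook(c), product over all cells c of the Young diagram. For λ = (11, 4, 3, 2), n = 20 boxes. Hook lengths by row (left-to-right, top-to-bottom): [14, 13, 11, 9, 7, 6, 5, 4, 3, 2, 1]; [6, 5, 3, 1]; [4, 3, 1]; [2, 1]. Product of hooks = 196151155200. So f^λ = 20! / 196151155200 = 2432902008176640000 / 196151155200 = 12403200.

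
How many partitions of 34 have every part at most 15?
p(34, parts ≤ 15) = 10715

Use the recurrence p(n, m) = p(n, m−1) + p(n−m, m): either the largest part is < m (count p(n, m−1)) or the largest part is exactly m (remove one copy of m, count p(n−m, m)). With p(0, ·) = 1 this gives p(34, parts ≤ 15) = 10715. (By conjugating Young diagrams, this also counts partitions of 34 into at most 15 parts.)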